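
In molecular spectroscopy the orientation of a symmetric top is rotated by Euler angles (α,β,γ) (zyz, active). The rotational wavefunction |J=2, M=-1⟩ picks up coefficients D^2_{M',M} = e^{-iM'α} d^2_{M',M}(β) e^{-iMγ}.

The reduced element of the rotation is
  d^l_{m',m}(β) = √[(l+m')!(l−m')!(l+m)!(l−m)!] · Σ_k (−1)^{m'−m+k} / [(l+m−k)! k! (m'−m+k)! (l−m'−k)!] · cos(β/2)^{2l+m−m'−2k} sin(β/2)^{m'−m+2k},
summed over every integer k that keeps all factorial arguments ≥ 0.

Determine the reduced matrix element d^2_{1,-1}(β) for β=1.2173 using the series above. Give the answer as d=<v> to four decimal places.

d=0.5532

d^2_{1,-1}(β=1.2173) via the finite sum:
c=cos(1.217300/2)=0.820421, s=sin(1.217300/2)=0.571760; N=√[6·1·1·6]=6.000000
k: max(0,(-1)−(1))=0 … min(2+(-1),2−(1))=1
  k=0: (−1)^2·6.0000/(2)·0.8204^2·0.5718^2 = +0.660120
  k=1: (−1)^3·6.0000/(6)·0.8204^0·0.5718^4 = -0.106870
d^2_{1,-1}(1.2173) = +0.660120 -0.106870 = +0.553249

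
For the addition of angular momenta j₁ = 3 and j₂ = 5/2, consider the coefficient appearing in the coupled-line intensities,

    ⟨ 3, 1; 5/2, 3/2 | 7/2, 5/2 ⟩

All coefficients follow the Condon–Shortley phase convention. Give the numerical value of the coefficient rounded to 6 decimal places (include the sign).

-0.398410

j₁+j₂−J=2  J+j₁−j₂=4  J−j₁+j₂=3  j₁+j₂+J+1=10
(j₁±m₁, j₂±m₂, J±M) = (4,2,4,1,6,1)
P² = 18432/35
sum k=1..2:
  [1] −1/36 = -1/36
  [2] +1/96 = 1/96
S = -5/288
C² = P²·S² = 10/63 ; C = -0.398410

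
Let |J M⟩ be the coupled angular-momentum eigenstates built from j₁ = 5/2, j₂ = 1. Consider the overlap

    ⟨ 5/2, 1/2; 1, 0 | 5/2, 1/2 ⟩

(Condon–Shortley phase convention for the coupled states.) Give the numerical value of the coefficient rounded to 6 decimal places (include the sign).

+√(1/35) = +0.169031

triangle: 1!*4!*1!/7! = 24/5040
(j±m)!: 3!*2!*1!*1!*3!*2! = 144
prefactor² = (2J+1)*Δ*N² = 144/35
  k=0: +1/(0!*1!*2!*1!*2!*0!) = 1/4
  k=1: −1/(1!*0!*1!*0!*3!*1!) = -1/6
Σ = 1/12  ⇒  CG² = 144/35*(1/12)² = 1/35
CG = +√(1/35) = +0.169031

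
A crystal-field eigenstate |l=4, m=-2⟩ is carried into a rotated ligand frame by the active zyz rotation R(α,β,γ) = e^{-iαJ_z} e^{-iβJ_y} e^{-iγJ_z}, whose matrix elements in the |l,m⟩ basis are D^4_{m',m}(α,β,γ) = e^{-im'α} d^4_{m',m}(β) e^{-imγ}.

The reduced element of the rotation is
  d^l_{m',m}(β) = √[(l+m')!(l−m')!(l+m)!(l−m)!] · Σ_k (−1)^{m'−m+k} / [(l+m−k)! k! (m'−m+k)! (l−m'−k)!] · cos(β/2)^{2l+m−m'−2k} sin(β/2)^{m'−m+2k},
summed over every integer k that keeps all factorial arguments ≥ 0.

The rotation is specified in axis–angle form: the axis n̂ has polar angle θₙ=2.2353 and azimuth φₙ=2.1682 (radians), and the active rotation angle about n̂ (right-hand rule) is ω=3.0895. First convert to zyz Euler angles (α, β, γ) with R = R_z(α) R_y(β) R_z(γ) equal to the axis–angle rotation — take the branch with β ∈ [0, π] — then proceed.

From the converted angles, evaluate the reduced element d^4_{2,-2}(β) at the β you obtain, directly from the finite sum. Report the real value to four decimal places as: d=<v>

d=-0.1042

Axis–angle → zyz. n̂ = (sinθₙcosφₙ, sinθₙsinφₙ, cosθₙ) = (-0.442811, +0.650875, -0.616668), ω = 3.0895.
R = I cosω + sinω [n̂]ₓ + (1−cosω) n̂n̂ᵀ gives
  R = [-0.606746, -0.543929, +0.579655; -0.608148, -0.151942, -0.779147; +0.511874, -0.825261, -0.238599]
β = atan2(√(R₁₃²+R₂₃²), R₃₃) = 1.811720; α = atan2(R₂₃, R₁₃) mod 2π = 5.352014; γ = atan2(R₃₂, −R₃₁) mod 2π = 4.157207
d^4_{2,-2}(β=1.8117) via the finite sum:
With c≡cos(β/2)=0.617009 and s≡sin(β/2)=0.786956, N=[720·2·2·720]^{1/2}=1440.000000
k∈{0,1,2} keeps every argument non-negative
  k=0: (−1)^4·1440.0000/(96)·0.6170^4·0.7870^4 = +0.833795
  k=1: (−1)^5·1440.0000/(120)·0.6170^2·0.7870^6 = -1.085093
  k=2: (−1)^6·1440.0000/(1440)·0.6170^0·0.7870^8 = +0.147097
d^4_{2,-2}(1.8117) = +0.833795 -1.085093 +0.147097 = -0.104201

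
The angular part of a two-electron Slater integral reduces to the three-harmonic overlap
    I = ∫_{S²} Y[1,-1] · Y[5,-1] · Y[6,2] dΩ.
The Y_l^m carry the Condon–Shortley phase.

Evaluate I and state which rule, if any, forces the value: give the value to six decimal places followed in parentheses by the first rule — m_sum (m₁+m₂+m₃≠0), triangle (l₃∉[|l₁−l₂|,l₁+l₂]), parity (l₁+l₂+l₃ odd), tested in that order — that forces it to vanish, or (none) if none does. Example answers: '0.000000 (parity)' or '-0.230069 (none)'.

Checks pass: Σm=0; 12 even; l₃=6∈[4,6].
(2·1+1)(2·5+1)(2·6+1) = 429
Δ: 0! 2! 10! / 13! → 1/858
sum: t=0:+1/14400 = 1/14400
3j²(1 5 6; 0 0 0) = Δ·Π!·Σ² = 6/143  (sign +1)
sum: t=0:+1/34560 = 1/34560
3j²(1 5 6; -1 -1 2) = Δ·Π!·Σ² = 14/429  (sign +1)
combine: 4πI² = 429·6/143·14/429 = 84/143
take √, sign +1: I = 0.21620548
No selection rule forces the value: the integral is nonzero (none).

0.216205 (none)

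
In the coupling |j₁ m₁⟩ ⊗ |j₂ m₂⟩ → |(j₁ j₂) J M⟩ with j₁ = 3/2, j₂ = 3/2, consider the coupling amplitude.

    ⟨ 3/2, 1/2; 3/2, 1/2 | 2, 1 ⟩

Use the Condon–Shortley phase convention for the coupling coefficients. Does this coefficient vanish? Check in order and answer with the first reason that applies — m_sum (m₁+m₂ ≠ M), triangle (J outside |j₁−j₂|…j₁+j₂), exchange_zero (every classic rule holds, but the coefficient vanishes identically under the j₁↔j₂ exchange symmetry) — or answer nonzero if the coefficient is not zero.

exchange_zero

m-sum: m₁+m₂ = 1/2+1/2 = 1, M = 1  ✓
triangle: |j₁−j₂| = 0 ≤ J = 2 ≤ j₁+j₂ = 3  ✓
exchange: j₁=j₂ and m₁=m₂, and (−1)^(j₁+j₂−J) = (−1)^1 = −1 forces ⟨j₁m₁;j₂m₂|JM⟩ = −⟨j₂m₂;j₁m₁|JM⟩ = −⟨j₁m₁;j₂m₂|JM⟩ ⇒ the coefficient vanishes identically
Racah sum check: Σ_k collapses to 0 ⇒ CG = 0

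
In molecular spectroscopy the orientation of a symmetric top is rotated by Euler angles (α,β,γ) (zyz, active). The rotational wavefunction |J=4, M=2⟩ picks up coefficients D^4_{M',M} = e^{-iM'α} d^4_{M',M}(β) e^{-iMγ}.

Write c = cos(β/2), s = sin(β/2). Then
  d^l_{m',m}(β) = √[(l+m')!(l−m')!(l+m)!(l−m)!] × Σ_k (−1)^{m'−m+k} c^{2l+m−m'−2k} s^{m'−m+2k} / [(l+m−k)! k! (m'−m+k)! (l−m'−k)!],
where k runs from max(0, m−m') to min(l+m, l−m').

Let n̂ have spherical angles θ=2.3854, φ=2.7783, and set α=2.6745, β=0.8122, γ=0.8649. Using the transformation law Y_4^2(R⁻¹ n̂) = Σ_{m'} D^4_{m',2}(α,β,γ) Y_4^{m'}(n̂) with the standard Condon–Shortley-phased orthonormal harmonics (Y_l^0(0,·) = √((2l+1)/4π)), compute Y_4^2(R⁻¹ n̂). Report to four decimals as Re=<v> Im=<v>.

Need the full column D^4_{m',2} for m'=−4..4 at α=2.6745, β=0.8122, γ=0.8649.
cos(β/2)=0.918668, sin(β/2)=0.395030
d^4_{-4,2}: single k=6 term ⇒ +0.016970;  D = -0.015231+0.007482i
d^4_{-3,2}: k∈[5..6] ⇒ +0.083716 -0.005160 = +0.078556;  D = +0.078552+0.000826i
d^4_{-2,2}: k∈[4..6] ⇒ +0.260162 -0.038484 +0.000593 = +0.222272;  D = -0.197399-0.102168i
d^4_{-1,2}: k∈[3..5] ⇒ +0.570424 -0.158209 +0.005851 = +0.418066;  D = +0.244981+0.338767i
d^4_{0,2}: k∈[2..4] ⇒ +0.889883 -0.438777 +0.030424 = +0.481531;  D = -0.076243-0.475457i
d^4_{1,2}: k∈[1..3] ⇒ +0.925502 -0.855636 +0.105472 = +0.175339;  D = -0.053169+0.167083i
d^4_{2,2}: k∈[0..2] ⇒ +0.507306 -1.125623 +0.260162 = -0.358155;  D = -0.250653+0.255828i
d^4_{3,2}: k∈[0..1] ⇒ -0.816216 +0.452760 = -0.363456;  D = +0.344019-0.117267i
d^4_{4,2}: single k=0 term ⇒ +0.496353;  D = +0.491595+0.068560i
Y_4^{m'}(θ=2.3854,φ=2.7783) and Σ D·Y over m':
  (-0.0152+0.0075i)·(+0.0115+0.0974i)  (+0.0786+0.0008i)·(+0.1361+0.2608i)  (-0.1974-0.1022i)·(+0.3184+0.2829i)  (+0.2450+0.3388i)·(+0.1555+0.0591i)  (-0.0762-0.4755i)·(-0.3252+0.0000i)  (-0.0532+0.1671i)·(-0.1555+0.0591i)  (-0.2507+0.2558i)·(+0.3184-0.2829i)  (+0.3440-0.1173i)·(-0.1361+0.2608i)  (+0.4916+0.0686i)·(+0.0115-0.0974i)
Y_4^2(R⁻¹ n̂) = +0.005582+0.334408i

Re=0.0056 Im=0.3344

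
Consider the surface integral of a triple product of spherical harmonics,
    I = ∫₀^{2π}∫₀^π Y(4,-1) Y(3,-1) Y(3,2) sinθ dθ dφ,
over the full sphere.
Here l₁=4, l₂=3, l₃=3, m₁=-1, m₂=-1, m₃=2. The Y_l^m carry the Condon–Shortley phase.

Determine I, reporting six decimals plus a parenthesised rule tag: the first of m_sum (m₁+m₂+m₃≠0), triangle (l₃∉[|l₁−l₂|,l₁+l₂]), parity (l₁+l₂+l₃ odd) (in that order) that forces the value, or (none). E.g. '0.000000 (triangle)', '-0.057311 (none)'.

m-sum 0 ✓  L=10 even ✓  1≤3≤7 ✓
Π(2lᵢ+1) = 9×7×7 = 441
triangle coeff Δ(4,3,3) = 1/34650
Σ_t [1,3]: t=1:−1/72 t=2:+1/16 t=3:−1/72 = 5/144
(3j)²=2/77 [(4 3 3; 0 0 0)], sign=-1
Σ_t [1,2]: t=1:−1/144 t=2:+1/48 = 1/72
(3j)²=16/693 [(4 3 3; -1 -1 2)], sign=-1
⇒ 4πI² = 32/121
I = (+1)√(32/121/(4π)) = 0.14506992
No selection rule forces the value: the integral is nonzero (none).

0.145070 (none)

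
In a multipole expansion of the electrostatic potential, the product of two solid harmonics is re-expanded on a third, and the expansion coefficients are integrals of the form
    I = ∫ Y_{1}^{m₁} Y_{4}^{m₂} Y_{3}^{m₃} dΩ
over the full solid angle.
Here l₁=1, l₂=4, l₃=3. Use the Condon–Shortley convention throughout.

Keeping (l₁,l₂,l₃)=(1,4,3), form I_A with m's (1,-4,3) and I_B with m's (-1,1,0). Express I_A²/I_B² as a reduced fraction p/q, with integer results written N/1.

14/5

l's match ⇒ only the (l;m) 3-j factors differ between A and B.
A: triangle coeff Δ(1,4,3) = 1/252; Σ_t [0,0]: t=0:+1/1440 = 1/1440; (3j)²=1/9 [(1 4 3; 1 -4 3)], sign=+1
B: triangle coeff Δ(1,4,3) = 1/252; Σ_t [2,2]: t=2:+1/72 = 1/72; (3j)²=5/126 [(1 4 3; -1 1 0)], sign=-1
I_A²/I_B² = (1/9)/(5/126) = 14/5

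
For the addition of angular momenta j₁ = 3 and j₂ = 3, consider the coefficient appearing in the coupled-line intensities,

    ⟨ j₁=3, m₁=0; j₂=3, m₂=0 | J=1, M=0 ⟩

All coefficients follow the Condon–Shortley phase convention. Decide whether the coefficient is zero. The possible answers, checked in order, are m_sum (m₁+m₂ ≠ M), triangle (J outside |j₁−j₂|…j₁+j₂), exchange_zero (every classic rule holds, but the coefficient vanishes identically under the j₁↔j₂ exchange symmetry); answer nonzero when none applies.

m-sum: m₁+m₂ = 0+0 = 0, M = 0  ✓
triangle: |j₁−j₂| = 0 ≤ J = 1 ≤ j₁+j₂ = 6  ✓
exchange: j₁=j₂ and m₁=m₂, and (−1)^(j₁+j₂−J) = (−1)^5 = −1 forces ⟨j₁m₁;j₂m₂|JM⟩ = −⟨j₂m₂;j₁m₁|JM⟩ = −⟨j₁m₁;j₂m₂|JM⟩ ⇒ the coefficient vanishes identically
Racah sum check: Σ_k collapses to 0 ⇒ CG = 0

exchange_zero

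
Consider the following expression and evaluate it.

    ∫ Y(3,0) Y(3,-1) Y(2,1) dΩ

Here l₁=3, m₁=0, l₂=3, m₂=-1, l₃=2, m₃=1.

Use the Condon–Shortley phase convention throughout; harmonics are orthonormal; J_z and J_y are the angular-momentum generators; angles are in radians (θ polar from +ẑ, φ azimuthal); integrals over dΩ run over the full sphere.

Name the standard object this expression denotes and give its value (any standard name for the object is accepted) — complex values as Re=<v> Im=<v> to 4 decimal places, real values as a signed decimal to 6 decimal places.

Gaunt coefficient, -0.059471

This is a Gaunt coefficient — the integral of a triple product of spherical harmonics over the sphere.
Rules hold: Σm=0, L=8 even, 0≤2≤6.
N = 7·7·5 = 245
Δ = 4!·2!·2!/9! = 1/3780
Racah Σ t=1..3: t=1:−1/24 t=2:+1/4 t=3:−1/24 = 1/6
⇒ 3j(3 3 2; 0 0 0)² = 4/105, sgn +1
Racah Σ t=1..2: t=1:−1/12 t=2:+1/8 = 1/24
⇒ 3j(3 3 2; 0 -1 1)² = 1/210, sgn -1
4πI² = N·(3j₀)²·(3jₘ)² = 2/45
I = -1·√(0.0444444/4π) = -0.05947080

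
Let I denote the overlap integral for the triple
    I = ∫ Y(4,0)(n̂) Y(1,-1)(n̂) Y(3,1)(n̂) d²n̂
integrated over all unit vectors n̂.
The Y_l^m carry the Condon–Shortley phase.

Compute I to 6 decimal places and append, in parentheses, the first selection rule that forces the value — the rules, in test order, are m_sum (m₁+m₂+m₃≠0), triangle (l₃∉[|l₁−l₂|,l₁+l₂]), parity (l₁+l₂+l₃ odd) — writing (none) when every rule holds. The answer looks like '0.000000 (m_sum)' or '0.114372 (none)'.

Checks pass: Σm=0; 8 even; l₃=3∈[3,5].
(2·4+1)(2·1+1)(2·3+1) = 189
Δ: 2! 6! 0! / 9! → 1/252
sum: t=1:−1/36 = -1/36
3j²(4 1 3; 0 0 0) = Δ·Π!·Σ² = 4/63  (sign +1)
sum: t=0:+1/96 = 1/96
3j²(4 1 3; 0 -1 1) = Δ·Π!·Σ² = 1/42  (sign +1)
combine: 4πI² = 189·4/63·1/42 = 2/7
take √, sign +1: I = 0.15078601
No selection rule forces the value: the integral is nonzero (none).

0.150786 (none)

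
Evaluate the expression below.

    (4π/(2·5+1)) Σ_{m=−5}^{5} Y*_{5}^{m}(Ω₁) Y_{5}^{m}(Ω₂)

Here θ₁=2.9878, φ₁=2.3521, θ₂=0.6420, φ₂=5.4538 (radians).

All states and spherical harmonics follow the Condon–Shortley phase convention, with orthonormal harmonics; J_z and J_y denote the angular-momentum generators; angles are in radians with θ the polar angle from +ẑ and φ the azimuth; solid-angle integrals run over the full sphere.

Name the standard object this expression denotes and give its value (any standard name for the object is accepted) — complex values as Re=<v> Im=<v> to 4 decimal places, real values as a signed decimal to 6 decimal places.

Legendre polynomial (addition theorem), +0.140688

This sum is the spherical-harmonic addition theorem: it equals the Legendre polynomial P_l(cos γ) of the angle γ between the two directions.
Addition theorem: P_5(cos γ) = (4π/11) Σ_m Y*_{lm}(Ω₁) Y_{lm}(Ω₂), m = −5…5:
  m=-5: Y*=+0.000027-0.000028i  Y=-0.019145-0.030169i  product -0.000001-0.000000i
  m=-4: Y*=+0.000799-0.000013i  Y=-0.148794-0.026454i  product -0.000119-0.000019i
  m=-3: Y*=+0.006933+0.006764i  Y=-0.281485+0.215517i  product -0.003409-0.000410i
  m=-2: Y*=+0.000621+0.075832i  Y=-0.039525+0.448116i  product -0.034006-0.002719i
  m=-1: Y*=-0.254102+0.256191i  Y=+0.085507+0.093381i  product -0.045651-0.001822i
  m=+0: Y*=-0.776697-0.000000i  Y=-0.372765+0.000000i  product +0.289525+0.000000i
  m=+1: Y*=+0.254102+0.256191i  Y=-0.085507+0.093381i  product -0.045651+0.001822i
  m=+2: Y*=+0.000621-0.075832i  Y=-0.039525-0.448116i  product -0.034006+0.002719i
  m=+3: Y*=-0.006933+0.006764i  Y=+0.281485+0.215517i  product -0.003409+0.000410i
  m=+4: Y*=+0.000799+0.000013i  Y=-0.148794+0.026454i  product -0.000119+0.000019i
  m=+5: Y*=-0.000027-0.000028i  Y=+0.019145-0.030169i  product -0.000001+0.000000i
Accumulated sum +0.123152+0.000000i; after 4π/(2l+1) scaling, +0.140688+0.000000i ⇒ P_5 = 0.140688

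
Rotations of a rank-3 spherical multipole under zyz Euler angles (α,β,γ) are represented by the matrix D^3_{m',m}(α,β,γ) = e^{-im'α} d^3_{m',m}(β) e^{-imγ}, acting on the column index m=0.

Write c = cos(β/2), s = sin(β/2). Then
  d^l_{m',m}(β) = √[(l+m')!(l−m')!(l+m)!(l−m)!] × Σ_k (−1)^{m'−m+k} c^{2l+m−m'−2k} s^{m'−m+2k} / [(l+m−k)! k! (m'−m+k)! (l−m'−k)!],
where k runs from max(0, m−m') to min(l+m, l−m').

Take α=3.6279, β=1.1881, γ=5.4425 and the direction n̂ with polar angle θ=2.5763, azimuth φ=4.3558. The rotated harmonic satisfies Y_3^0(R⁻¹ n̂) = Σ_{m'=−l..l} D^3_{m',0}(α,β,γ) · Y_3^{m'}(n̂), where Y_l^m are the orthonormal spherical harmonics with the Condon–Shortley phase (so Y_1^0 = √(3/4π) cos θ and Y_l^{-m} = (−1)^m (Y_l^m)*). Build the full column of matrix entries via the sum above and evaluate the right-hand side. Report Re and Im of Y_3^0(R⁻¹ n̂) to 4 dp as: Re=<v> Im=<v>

Re=-0.0620 Im=0.0000

Need the full column D^3_{m',0} for m'=−3..3 at α=3.6279, β=1.1881, γ=5.4425.
cos(β/2)=0.828681, sin(β/2)=0.559722
d^3_{-3,0}: single k=3 term ⇒ +0.446265;  D = -0.049822-0.443475i
d^3_{-2,0}: k∈[2..3] ⇒ +0.809196 -0.369168 = +0.440028;  D = +0.247798+0.363622i
d^3_{-1,0}: k∈[1..3] ⇒ +0.757702 -1.037027 +0.157703 = -0.121622;  D = +0.107522+0.056842i
d^3_{0,0}: k∈[0..3] ⇒ +0.323834 -1.329645 +0.606605 -0.030749 = -0.429955;  D = -0.429955+0.000000i
d^3_{1,0}: k∈[0..2] ⇒ -0.757702 +1.037027 -0.157703 = +0.121622;  D = -0.107522+0.056842i
d^3_{2,0}: k∈[0..1] ⇒ +0.809196 -0.369168 = +0.440028;  D = +0.247798-0.363622i
d^3_{3,0}: single k=0 term ⇒ -0.446265;  D = +0.049822-0.443475i
Y_3^{m'}(θ=2.5763,φ=4.3558) and Σ D·Y over m':
  (-0.0498-0.4435i)·(+0.0562-0.0308i)  (+0.2478+0.3636i)·(+0.1873+0.1620i)  (+0.1075+0.0568i)·(-0.1550+0.4162i)  (-0.4300+0.0000i)·(-0.1781+0.0000i)  (-0.1075+0.0568i)·(+0.1550+0.4162i)  (+0.2478-0.3636i)·(+0.1873-0.1620i)  (+0.0498-0.4435i)·(-0.0562-0.0308i)
Y_3^0(R⁻¹ n̂) = -0.061983+0.000000i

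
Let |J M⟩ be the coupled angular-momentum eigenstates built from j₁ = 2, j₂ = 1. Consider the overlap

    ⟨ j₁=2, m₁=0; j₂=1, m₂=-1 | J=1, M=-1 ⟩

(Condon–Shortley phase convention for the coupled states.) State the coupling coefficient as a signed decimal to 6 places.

+0.316228  (= +√(1/10))

triangle: 2!×2!×0!/5! = 4/120
(j±m)!: 2!×2!×0!×2!×0!×2! = 16
prefactor² = (2J+1)×Δ×N² = 8/5
  k=0: +1/(0!×2!×2!×0!×0!×0!) = 1/4
Σ = 1/4  ⇒  CG² = 8/5×(1/4)² = 1/10
CG = +√(1/10) = +0.316228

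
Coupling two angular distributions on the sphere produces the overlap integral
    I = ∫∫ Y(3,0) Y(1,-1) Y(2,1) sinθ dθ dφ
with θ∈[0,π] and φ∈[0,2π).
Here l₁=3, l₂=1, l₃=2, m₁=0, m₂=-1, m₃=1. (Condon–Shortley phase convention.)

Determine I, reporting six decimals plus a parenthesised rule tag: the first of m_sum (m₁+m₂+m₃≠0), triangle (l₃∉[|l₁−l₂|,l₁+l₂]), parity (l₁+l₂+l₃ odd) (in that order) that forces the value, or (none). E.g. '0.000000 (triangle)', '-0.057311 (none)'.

0.143048 (none)

Rules hold: Σm=0, L=6 even, 2≤2≤4.
N = 7·3·5 = 105
Δ = 2!·4!·0!/7! = 1/105
Racah Σ t=1..1: t=1:−1/4 = -1/4
⇒ 3j(3 1 2; 0 0 0)² = 3/35, sgn -1
Racah Σ t=0..0: t=0:+1/12 = 1/12
⇒ 3j(3 1 2; 0 -1 1)² = 1/35, sgn -1
4πI² = N·(3j₀)²·(3jₘ)² = 9/35
I = +1·√(0.257143/4π) = 0.14304817
No selection rule forces the value: the integral is nonzero (none).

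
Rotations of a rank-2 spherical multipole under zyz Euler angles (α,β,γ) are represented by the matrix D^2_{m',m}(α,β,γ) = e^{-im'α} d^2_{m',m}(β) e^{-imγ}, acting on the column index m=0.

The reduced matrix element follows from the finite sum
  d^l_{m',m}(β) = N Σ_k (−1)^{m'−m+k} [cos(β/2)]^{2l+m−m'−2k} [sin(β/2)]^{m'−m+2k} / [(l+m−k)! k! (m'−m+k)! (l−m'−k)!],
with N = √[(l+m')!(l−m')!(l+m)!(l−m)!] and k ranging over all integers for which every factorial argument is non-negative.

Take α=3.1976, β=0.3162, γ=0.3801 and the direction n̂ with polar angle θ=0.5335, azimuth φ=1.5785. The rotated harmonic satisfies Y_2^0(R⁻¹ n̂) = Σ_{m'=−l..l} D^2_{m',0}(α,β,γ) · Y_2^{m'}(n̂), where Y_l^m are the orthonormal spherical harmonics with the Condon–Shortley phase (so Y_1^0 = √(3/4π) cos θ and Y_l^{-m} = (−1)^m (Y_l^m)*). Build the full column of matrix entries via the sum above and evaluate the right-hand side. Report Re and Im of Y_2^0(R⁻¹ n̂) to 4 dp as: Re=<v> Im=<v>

Need the full column D^2_{m',0} for m'=−2..2 at α=3.1976, β=0.3162, γ=0.3801.
cos(β/2)=0.987528, sin(β/2)=0.157442
d^2_{-2,0}: single k=2 term ⇒ +0.059213;  D = +0.058842+0.006619i
d^2_{-1,0}: k∈[1..2] ⇒ +0.371403 -0.009440 = +0.361963;  D = -0.361395-0.020262i
d^2_{0,0}: k∈[0..2] ⇒ +0.951038 -0.096694 +0.000614 = +0.854958;  D = +0.854958+0.000000i
d^2_{1,0}: k∈[0..1] ⇒ -0.371403 +0.009440 = -0.361963;  D = +0.361395-0.020262i
d^2_{2,0}: single k=0 term ⇒ +0.059213;  D = +0.058842-0.006619i
Y_2^{m'}(θ=0.5335,φ=1.5785) and Σ D·Y over m':
  (+0.0588+0.0066i)·(-0.0999+0.0015i)  (-0.3614-0.0203i)·(-0.0026-0.3383i)  (+0.8550+0.0000i)·(+0.3861+0.0000i)  (+0.3614-0.0203i)·(+0.0026-0.3383i)  (+0.0588-0.0066i)·(-0.0999-0.0015i)
Y_2^0(R⁻¹ n̂) = +0.306483-0.000000i

Re=0.3065 Im=0.0000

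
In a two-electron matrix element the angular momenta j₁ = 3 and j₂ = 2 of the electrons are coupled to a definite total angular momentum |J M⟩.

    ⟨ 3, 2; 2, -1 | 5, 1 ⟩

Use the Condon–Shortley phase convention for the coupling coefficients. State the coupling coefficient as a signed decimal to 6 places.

triangle: 0!×6!×4!/11! = 17280/39916800
(j±m)!: 5!×1!×1!×3!×6!×4! = 12441600
prefactor² = (2J+1)×Δ×N² = 414720/7
  k=0: +1/(0!×0!×1!×1!×5!×3!) = 1/720
Σ = 1/720  ⇒  CG² = 414720/7×(1/720)² = 4/35
CG = +√(4/35) = +0.338062

+0.338062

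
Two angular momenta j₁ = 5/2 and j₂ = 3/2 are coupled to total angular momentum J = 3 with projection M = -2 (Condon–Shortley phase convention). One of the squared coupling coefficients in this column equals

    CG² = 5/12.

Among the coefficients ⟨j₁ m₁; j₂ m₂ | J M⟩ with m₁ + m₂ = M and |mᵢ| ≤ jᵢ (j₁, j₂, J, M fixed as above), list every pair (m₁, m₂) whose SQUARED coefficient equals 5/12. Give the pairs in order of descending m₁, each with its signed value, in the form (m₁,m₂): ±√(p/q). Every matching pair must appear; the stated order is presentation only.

(-5/2,1/2): −√(5/12)

Admissible pairs with m₁+m₂ = M = -2: (-5/2,1/2), (-3/2,-1/2), (-1/2,-3/2)
  (m₁,m₂)=(-1/2,-3/2): CG² = 1/2, CG = +√(1/2)
  (m₁,m₂)=(-3/2,-1/2): CG² = 1/12, CG = −√(1/12)
  (m₁,m₂)=(-5/2,1/2): CG² = 5/12, CG = −√(5/12)   ← matches the target
Pairs with CG² = 5/12: (-5/2,1/2): −√(5/12)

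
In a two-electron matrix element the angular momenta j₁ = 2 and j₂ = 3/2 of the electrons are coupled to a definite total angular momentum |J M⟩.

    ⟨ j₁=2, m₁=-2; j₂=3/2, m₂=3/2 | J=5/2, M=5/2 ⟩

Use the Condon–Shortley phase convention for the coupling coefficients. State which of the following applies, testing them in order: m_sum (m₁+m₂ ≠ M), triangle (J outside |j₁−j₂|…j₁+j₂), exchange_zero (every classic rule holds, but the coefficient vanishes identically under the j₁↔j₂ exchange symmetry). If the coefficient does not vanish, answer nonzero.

m_sum

m-sum: m₁+m₂ = -2+3/2 = -1/2, M = 5/2  ✗ ⇒ coefficient is 0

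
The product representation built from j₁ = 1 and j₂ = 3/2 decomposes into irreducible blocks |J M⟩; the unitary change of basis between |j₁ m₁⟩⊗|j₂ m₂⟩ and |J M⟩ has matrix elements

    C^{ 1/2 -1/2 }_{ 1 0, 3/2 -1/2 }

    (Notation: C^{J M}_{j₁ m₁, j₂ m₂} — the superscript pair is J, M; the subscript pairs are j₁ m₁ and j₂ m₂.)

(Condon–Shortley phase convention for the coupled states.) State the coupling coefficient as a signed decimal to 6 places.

triangle: 2!·0!·1!/4! = 2/24
(j±m)!: 1!·1!·1!·2!·0!·1! = 2
prefactor² = (2J+1)·Δ·N² = 1/3
  k=1: −1/(1!·1!·0!·0!·0!·1!) = -1
Σ = -1  ⇒  CG² = 1/3·(-1)² = 1/3
CG = −√(1/3) = -0.577350

-0.577350  (= −√(1/3))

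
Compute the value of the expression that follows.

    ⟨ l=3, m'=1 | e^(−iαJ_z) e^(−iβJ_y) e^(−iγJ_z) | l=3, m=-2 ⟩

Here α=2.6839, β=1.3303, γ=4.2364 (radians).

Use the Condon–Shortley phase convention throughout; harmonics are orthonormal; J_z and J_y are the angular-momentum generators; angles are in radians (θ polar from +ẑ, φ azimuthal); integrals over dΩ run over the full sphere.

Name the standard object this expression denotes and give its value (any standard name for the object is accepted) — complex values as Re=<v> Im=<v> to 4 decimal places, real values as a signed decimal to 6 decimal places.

Wigner D-matrix element, Re=-0.4414 Im=0.2379

This is a Wigner D-matrix element — the rotation-matrix element ⟨l m'| R(α,β,γ) |l m⟩ in the angular-momentum basis.
D^3_{1,-2}(2.6839,1.3303,4.2364) = e^{-i·1·2.6839}·d^3_{1,-2}(1.3303)·e^{-i·-2·4.2364}. Compute d first:
Half-angle: c=0.786824, s=0.617177. N=√(24·2·1·120)=75.894664
Admissible k: 0..1 (factorial args all ≥0)
  k=0: (−1)^3·75.8947/(12)·0.7868^3·0.6172^3 = -0.724257
  k=1: (−1)^4·75.8947/(24)·0.7868^1·0.6172^5 = +0.222806
d^3_{1,-2}(1.3303) = -0.724257 +0.222806 = -0.501451
Attach z-rotation phases: D = e^{-i(1)(2.6839)}·(-0.501451)·e^{-i(-2)(4.2364)} = -0.441431+0.237890i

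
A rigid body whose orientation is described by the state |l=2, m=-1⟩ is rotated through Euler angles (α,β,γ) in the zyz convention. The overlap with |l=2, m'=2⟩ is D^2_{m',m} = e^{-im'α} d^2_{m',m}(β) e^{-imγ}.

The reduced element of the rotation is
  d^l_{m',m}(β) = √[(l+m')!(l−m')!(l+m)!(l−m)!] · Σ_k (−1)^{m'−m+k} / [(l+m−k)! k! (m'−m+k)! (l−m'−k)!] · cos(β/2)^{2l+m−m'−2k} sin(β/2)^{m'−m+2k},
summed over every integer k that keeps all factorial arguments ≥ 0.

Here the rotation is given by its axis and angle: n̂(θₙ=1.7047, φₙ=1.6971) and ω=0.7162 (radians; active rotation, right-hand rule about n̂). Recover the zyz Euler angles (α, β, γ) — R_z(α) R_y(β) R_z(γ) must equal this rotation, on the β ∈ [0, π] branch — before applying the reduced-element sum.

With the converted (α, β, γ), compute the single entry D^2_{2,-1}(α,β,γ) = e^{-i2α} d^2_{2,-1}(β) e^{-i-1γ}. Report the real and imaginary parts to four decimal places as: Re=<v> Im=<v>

Axis–angle → zyz. n̂ = (sinθₙcosφₙ, sinθₙsinφₙ, cosθₙ) = (-0.124840, +0.983154, -0.133504), ω = 0.7162.
R = I cosω + sinω [n̂]ₓ + (1−cosω) n̂n̂ᵀ gives
  R = [+0.758135, +0.057493, +0.649558; -0.117804, +0.991792, +0.049712; -0.641368, -0.114209, +0.758685]
β = atan2(√(R₁₃²+R₂₃²), R₃₃) = 0.709504; α = atan2(R₂₃, R₁₃) mod 2π = 0.076383; γ = atan2(R₃₂, −R₃₁) mod 2π = 6.106961
Split into d^2_{2,-1}(β=0.7095) × two z-phases.
c=cos(0.709504/2)=0.937733, s=sin(0.709504/2)=0.347358; N=√[24·1·1·6]=12.000000
k∈{0} keeps every argument non-negative
  k=0: (−1)^3·12.0000/(6)·0.9377^1·0.3474^3 = -0.078603
d^2_{2,-1}(0.7095) = -0.078603
D = (+0.988354-0.152173i)·(-0.078603)·(+0.984513-0.175313i) = -0.074388+0.025396i

Re=-0.0744 Im=0.0254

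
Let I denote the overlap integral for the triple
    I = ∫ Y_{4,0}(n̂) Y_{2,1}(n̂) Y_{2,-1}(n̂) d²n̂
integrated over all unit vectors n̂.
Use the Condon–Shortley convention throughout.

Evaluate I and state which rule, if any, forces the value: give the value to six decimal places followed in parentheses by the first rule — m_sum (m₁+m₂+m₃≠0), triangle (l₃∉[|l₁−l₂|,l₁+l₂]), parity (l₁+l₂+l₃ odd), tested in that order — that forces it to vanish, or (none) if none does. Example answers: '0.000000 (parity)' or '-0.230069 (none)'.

Checks pass: Σm=0; 8 even; l₃=2∈[2,6].
(2·4+1)(2·2+1)(2·2+1) = 225
Δ: 4! 4! 0! / 9! → 1/630
sum: t=2:+1/16 = 1/16
3j²(4 2 2; 0 0 0) = Δ·Π!·Σ² = 2/35  (sign +1)
sum: t=3:−1/36 = -1/36
3j²(4 2 2; 0 1 -1) = Δ·Π!·Σ² = 8/315  (sign +1)
combine: 4πI² = 225·2/35·8/315 = 16/49
take √, sign +1: I = 0.16119702
No selection rule forces the value: the integral is nonzero (none).

0.161197 (none)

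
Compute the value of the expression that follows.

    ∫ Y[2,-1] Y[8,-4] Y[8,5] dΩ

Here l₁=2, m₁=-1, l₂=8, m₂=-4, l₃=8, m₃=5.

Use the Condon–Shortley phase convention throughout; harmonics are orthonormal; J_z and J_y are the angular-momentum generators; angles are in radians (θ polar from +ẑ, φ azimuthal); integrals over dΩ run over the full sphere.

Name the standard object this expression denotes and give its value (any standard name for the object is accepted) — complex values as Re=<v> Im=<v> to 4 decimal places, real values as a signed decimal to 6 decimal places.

Gaunt coefficient, -0.175924

This is a Gaunt coefficient — the integral of a triple product of spherical harmonics over the sphere.
Rules hold: Σm=0, L=18 even, 6≤8≤10.
N = 5·17·17 = 1445
Δ = 2!·2!·14!/19! = 1/348840
Racah Σ t=0..2: t=0:+1/116121600 t=1:−1/25401600 t=2:+1/116121600 = -1/45158400
⇒ 3j(2 8 8; 0 0 0)² = 24/1615, sgn -1
Racah Σ t=1..2: t=1:−1/479001600 t=2:+1/1916006400 = -1/638668800
⇒ 3j(2 8 8; -1 -4 5)² = 117/6460, sgn +1
4πI² = N·(3j₀)²·(3jₘ)² = 702/1805
I = -1·√(0.38892/4π) = -0.17592397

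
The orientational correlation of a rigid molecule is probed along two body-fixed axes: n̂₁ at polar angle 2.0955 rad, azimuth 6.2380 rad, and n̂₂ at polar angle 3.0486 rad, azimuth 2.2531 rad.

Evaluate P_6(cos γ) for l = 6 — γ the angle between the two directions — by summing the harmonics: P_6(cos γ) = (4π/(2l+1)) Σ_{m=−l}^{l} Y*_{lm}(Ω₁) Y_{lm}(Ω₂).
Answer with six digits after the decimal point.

Summing Y*_{l m}(θ₁,φ₁)·Y_{l m}(θ₂,φ₂) over m ∈ [−6, 6]; prefactor 4π/(2·6+1) = 0.966644:
  [-6]  conj(Y_{6,-6})(Ω₁) = (0.195606, -0.054370) ; Y_{6,-6}(Ω₂) = (0.000000, -0.000000) ; Δ = (0.000000, -0.000000)
  [-5]  conj(Y_{6,-5})(Ω₁) = (-0.396735, 0.091190) ; Y_{6,-5}(Ω₂) = (-0.000003, -0.000011) ; Δ = (0.000002, 0.000004)
  [-4]  conj(Y_{6,-4})(Ω₁) = (0.346678, -0.063350) ; Y_{6,-4}(Ω₂) = (-0.000241, -0.000105) ; Δ = (-0.000090, -0.000021)
  [-3]  conj(Y_{6,-3})(Ω₁) = (0.050193, -0.006846) ; Y_{6,-3}(Ω₂) = (-0.003649, 0.001882) ; Δ = (-0.000170, 0.000119)
  [-2]  conj(Y_{6,-2})(Ω₁) = (-0.349602, 0.031680) ; Y_{6,-2}(Ω₂) = (-0.008963, 0.042851) ; Δ = (0.001776, -0.015265)
  [-1]  conj(Y_{6,-1})(Ω₁) = (0.080367, -0.003634) ; Y_{6,-1}(Ω₂) = (0.184755, 0.227397) ; Δ = (0.015674, 0.017604)
  [+0]  conj(Y_{6,0})(Ω₁) = (0.328205, -0.000000) ; Y_{6,0}(Ω₂) = (0.926797, 0.000000) ; Δ = (0.304179, 0.000000)
  [+1]  conj(Y_{6,1})(Ω₁) = (-0.080367, -0.003634) ; Y_{6,1}(Ω₂) = (-0.184755, 0.227397) ; Δ = (0.015674, -0.017604)
  [+2]  conj(Y_{6,2})(Ω₁) = (-0.349602, -0.031680) ; Y_{6,2}(Ω₂) = (-0.008963, -0.042851) ; Δ = (0.001776, 0.015265)
  [+3]  conj(Y_{6,3})(Ω₁) = (-0.050193, -0.006846) ; Y_{6,3}(Ω₂) = (0.003649, 0.001882) ; Δ = (-0.000170, -0.000119)
  [+4]  conj(Y_{6,4})(Ω₁) = (0.346678, 0.063350) ; Y_{6,4}(Ω₂) = (-0.000241, 0.000105) ; Δ = (-0.000090, 0.000021)
  [+5]  conj(Y_{6,5})(Ω₁) = (0.396735, 0.091190) ; Y_{6,5}(Ω₂) = (0.000003, -0.000011) ; Δ = (0.000002, -0.000004)
  [+6]  conj(Y_{6,6})(Ω₁) = (0.195606, 0.054370) ; Y_{6,6}(Ω₂) = (0.000000, 0.000000) ; Δ = (0.000000, 0.000000)
Σ over m = (0.338563, 0.000000); ×(4π/13) → (0.327270, 0.000000). Real part: 0.327270

0.327270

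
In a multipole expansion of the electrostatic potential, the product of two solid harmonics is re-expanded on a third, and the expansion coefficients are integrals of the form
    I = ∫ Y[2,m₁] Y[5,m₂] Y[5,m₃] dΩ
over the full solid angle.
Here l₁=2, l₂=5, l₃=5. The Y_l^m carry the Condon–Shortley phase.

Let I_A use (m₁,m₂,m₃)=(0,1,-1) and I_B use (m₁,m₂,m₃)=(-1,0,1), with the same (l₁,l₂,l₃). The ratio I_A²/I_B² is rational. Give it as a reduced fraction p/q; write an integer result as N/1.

l's match ⇒ only the (l;m) 3-j factors differ between A and B.
A: triangle coeff Δ(2,5,5) = 1/38610; Σ_t [0,2]: t=0:+1/5760 t=1:−1/720 t=2:+1/2304 = -1/1280; (3j)²=27/1430 [(2 5 5; 0 1 -1)], sign=-1
B: triangle coeff Δ(2,5,5) = 1/38610; Σ_t [1,2]: t=1:−1/1152 t=2:+1/1440 = -1/5760; (3j)²=1/858 [(2 5 5; -1 0 1)], sign=-1
I_A²/I_B² = (27/1430)/(1/858) = 81/5

81/5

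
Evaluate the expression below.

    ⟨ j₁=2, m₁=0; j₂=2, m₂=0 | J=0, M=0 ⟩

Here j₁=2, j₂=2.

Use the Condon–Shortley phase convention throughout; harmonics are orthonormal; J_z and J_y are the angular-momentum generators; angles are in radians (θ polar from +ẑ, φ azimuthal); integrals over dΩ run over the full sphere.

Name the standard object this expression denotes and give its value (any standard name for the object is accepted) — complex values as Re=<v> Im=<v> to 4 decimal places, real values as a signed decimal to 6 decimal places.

Clebsch–Gordan coefficient, +√(1/5) ≈ +0.447214

This is a Clebsch–Gordan (vector-coupling) coefficient.
triangle: 4!×0!×0!/5! = 24/120
(j±m)!: 2!×2!×2!×2!×0!×0! = 16
prefactor² = (2J+1)×Δ×N² = 16/5
  k=2: +1/(2!×2!×0!×0!×0!×0!) = 1/4
Σ = 1/4  ⇒  CG² = 16/5×(1/4)² = 1/5
CG = +√(1/5) = +0.447214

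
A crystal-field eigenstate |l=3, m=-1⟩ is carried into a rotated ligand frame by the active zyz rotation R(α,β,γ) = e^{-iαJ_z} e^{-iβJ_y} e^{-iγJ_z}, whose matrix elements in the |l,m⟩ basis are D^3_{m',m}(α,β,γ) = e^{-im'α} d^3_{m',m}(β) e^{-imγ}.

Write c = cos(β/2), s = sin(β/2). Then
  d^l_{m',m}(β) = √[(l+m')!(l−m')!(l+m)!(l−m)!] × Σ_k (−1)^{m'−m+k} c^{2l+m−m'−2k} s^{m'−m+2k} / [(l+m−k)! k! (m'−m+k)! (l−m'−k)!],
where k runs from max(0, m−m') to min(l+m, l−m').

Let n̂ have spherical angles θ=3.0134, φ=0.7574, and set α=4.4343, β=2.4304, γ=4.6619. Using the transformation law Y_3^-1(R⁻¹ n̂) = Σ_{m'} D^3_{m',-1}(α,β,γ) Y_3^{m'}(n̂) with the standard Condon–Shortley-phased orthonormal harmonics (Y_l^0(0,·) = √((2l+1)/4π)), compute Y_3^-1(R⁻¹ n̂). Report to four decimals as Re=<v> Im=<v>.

Re=-0.0432 Im=-0.3074

Need the full column D^3_{m',-1} for m'=−3..3 at α=4.4343, β=2.4304, γ=4.6619.
cos(β/2)=0.348149, sin(β/2)=0.937439
d^3_{-3,-1}: single k=2 term ⇒ +0.050003;  D = +0.031676-0.038690i
d^3_{-2,-1}: k∈[1..2] ⇒ +0.015163 -0.219865 = -0.204703;  D = -0.116708-0.168174i
d^3_{-1,-1}: k∈[0..2] ⇒ +0.001781 -0.103285 +0.561636 = +0.460131;  D = -0.435515+0.148483i
d^3_{0,-1}: k∈[0..2] ⇒ -0.016610 +0.361275 -0.873115 = -0.528450;  D = +0.026670+0.527776i
d^3_{1,-1}: k∈[0..2] ⇒ +0.077464 -0.748848 +0.678669 = +0.007286;  D = +0.007098+0.001644i
d^3_{2,-1}: k∈[0..1] ⇒ -0.219865 +0.797041 = +0.577176;  D = -0.279590+0.504938i
d^3_{3,-1}: single k=0 term ⇒ +0.362534;  D = -0.256766-0.255935i
Y_3^{m'}(θ=3.0134,φ=0.7574) and Σ D·Y over m':
  (+0.0317-0.0387i)·(-0.0006-0.0007i)  (-0.1167-0.1682i)·(-0.0009+0.0165i)  (-0.4355+0.1485i)·(+0.1176-0.1112i)  (+0.0267+0.5278i)·(-0.7100+0.0000i)  (+0.0071+0.0016i)·(-0.1176-0.1112i)  (-0.2796+0.5049i)·(-0.0009-0.0165i)  (-0.2568-0.2559i)·(+0.0006-0.0007i)
Y_3^-1(R⁻¹ n̂) = -0.043161-0.307381i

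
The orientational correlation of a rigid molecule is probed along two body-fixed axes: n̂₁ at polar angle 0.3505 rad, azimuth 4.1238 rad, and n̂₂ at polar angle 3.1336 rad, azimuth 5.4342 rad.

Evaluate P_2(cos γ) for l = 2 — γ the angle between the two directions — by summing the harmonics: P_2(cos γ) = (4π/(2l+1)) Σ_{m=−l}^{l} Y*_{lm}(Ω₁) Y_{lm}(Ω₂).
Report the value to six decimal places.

0.821074

Summing Y*_{l m}(θ₁,φ₁)·Y_{l m}(θ₂,φ₂) over m ∈ [−2, 2]; prefactor 4π/(2·2+1) = 2.513274:
  [-2]  conj(Y_{2,-2})(Ω₁) = -0.01747 + 0.04206j ; Y_{2,-2}(Ω₂) = -0.00000 + 0.00002j ; Δ = -0.00000 - 0.00000j
  [-1]  conj(Y_{2,-1})(Ω₁) = -0.13832 - 0.20722j ; Y_{2,-1}(Ω₂) = -0.00408 - 0.00463j ; Δ = -0.00040 + 0.00149j
  [+0]  conj(Y_{2,0})(Ω₁) = 0.51923 + 0.00000j ; Y_{2,0}(Ω₂) = 0.63072 + 0.00000j ; Δ = 0.32749 + 0.00000j
  [+1]  conj(Y_{2,1})(Ω₁) = 0.13832 - 0.20722j ; Y_{2,1}(Ω₂) = 0.00408 - 0.00463j ; Δ = -0.00040 - 0.00149j
  [+2]  conj(Y_{2,2})(Ω₁) = -0.01747 - 0.04206j ; Y_{2,2}(Ω₂) = -0.00000 - 0.00002j ; Δ = -0.00000 + 0.00000j
Total Σ_m = 0.32669 - 0.00000j. Multiply by 2.513274: 0.82107 - 0.00000j. P_2(cos γ) = 0.821074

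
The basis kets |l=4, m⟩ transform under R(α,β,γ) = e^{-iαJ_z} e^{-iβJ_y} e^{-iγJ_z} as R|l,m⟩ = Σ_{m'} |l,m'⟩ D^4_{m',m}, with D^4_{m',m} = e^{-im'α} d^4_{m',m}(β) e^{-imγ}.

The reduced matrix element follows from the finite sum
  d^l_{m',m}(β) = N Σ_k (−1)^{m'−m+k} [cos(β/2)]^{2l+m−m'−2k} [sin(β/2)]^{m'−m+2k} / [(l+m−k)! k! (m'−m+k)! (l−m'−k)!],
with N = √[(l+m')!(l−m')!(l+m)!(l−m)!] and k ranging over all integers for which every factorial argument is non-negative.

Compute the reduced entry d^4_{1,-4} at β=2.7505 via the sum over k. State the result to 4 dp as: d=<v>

d^4_{1,-4}(β=2.7505) via the finite sum:
Half-angle: c=0.194302, s=0.980942. N=√(120·6·1·40320)=5387.986637
k∈{0} keeps every argument non-negative
  k=0: (−1)^5·5387.9866/(720)·0.1943^3·0.9809^5 = -0.049859
d^4_{1,-4}(2.7505) = -0.049859

d=-0.0499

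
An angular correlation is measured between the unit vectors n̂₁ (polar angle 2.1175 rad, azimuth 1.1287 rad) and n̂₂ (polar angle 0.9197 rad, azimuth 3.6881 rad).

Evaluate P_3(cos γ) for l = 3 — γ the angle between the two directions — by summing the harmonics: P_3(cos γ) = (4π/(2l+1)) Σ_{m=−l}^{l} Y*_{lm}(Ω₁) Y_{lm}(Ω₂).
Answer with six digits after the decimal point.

Term-by-term m-sum for l=3 (normalisation 4π/7 = 1.795196):
  m=-3: Y*=-0.252348-0.062961i  Y=+0.014419+0.209475i  product +0.009550-0.053768i
  m=-2: Y*=+0.245774-0.299855i  Y=+0.180190-0.347996i  product -0.060062-0.139559i
  m=-1: Y*=+0.041499+0.087672i  Y=-0.183721+0.111759i  product -0.017422-0.011469i
  m=+0: Y*=+0.319847-0.000000i  Y=-0.263137+0.000000i  product -0.084163+0.000000i
  m=+1: Y*=-0.041499+0.087672i  Y=+0.183721+0.111759i  product -0.017422+0.011469i
  m=+2: Y*=+0.245774+0.299855i  Y=+0.180190+0.347996i  product -0.060062+0.139559i
  m=+3: Y*=+0.252348-0.062961i  Y=-0.014419+0.209475i  product +0.009550+0.053768i
Total Σ_m = -0.220033+0.000000i. Multiply by 1.795196: -0.395002+0.000000i. P_3(cos γ) = -0.395002

-0.395002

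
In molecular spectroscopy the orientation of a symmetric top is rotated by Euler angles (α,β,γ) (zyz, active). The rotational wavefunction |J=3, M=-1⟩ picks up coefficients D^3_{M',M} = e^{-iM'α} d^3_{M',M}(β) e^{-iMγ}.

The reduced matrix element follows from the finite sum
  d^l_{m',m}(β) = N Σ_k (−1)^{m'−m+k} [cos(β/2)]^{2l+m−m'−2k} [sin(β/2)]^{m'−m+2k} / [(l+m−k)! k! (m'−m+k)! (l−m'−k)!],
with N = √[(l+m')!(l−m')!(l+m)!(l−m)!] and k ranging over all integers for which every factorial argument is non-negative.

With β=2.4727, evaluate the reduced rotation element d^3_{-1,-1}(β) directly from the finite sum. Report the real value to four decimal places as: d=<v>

d=0.4331

d^3_{-1,-1}(β=2.4727) via the finite sum:
Half-angle: c=0.328246, s=0.944592. N=√(2·24·2·24)=48.000000
k: max(0,(-1)−(-1))=0 … min(3+(-1),3−(-1))=2
  k=0: (−1)^0·48.0000/(48)·0.3282^6·0.9446^0 = +0.001251
  k=1: (−1)^1·48.0000/(6)·0.3282^4·0.9446^2 = -0.082866
  k=2: (−1)^2·48.0000/(8)·0.3282^2·0.9446^4 = +0.514669
d^3_{-1,-1}(2.4727) = +0.001251 -0.082866 +0.514669 = +0.433054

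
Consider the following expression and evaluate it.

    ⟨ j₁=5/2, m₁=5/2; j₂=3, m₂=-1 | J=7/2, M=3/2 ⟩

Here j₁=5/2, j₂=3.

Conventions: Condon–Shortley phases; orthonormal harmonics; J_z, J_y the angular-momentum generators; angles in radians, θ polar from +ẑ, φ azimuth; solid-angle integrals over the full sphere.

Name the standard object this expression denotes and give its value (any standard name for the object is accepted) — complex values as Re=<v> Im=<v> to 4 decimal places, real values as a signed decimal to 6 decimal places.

Clebsch–Gordan coefficient, +√(8/21) ≈ +0.617213

This is a Clebsch–Gordan (vector-coupling) coefficient.
j₁+j₂−J=2  J+j₁−j₂=3  J−j₁+j₂=4  j₁+j₂+J+1=10
(j₁±m₁, j₂±m₂, J±M) = (5,0,2,4,5,2)
P² = 6144/7
sum k=0..0:
  [0] +1/48 = 1/48
S = 1/48
C² = P²·S² = 8/21 ; C = +0.617213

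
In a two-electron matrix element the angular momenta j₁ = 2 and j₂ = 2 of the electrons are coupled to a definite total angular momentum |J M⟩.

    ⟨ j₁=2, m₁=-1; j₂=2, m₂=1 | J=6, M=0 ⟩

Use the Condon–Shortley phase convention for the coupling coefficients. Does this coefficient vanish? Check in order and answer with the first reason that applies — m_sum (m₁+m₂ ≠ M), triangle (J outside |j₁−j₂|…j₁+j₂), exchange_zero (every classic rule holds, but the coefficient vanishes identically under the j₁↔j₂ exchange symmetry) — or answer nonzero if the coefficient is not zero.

triangle

m-sum: m₁+m₂ = -1+1 = 0, M = 0  ✓
triangle: need |j₁−j₂| ≤ J ≤ j₁+j₂, i.e. J ∈ [0, 4]; J = 6 is outside ✗ ⇒ coefficient is 0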